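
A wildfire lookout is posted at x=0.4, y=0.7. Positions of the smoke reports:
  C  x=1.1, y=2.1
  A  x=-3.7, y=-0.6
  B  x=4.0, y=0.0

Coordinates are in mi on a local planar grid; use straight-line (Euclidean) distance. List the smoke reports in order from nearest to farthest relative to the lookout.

Distance from the lookout at x=0.4, y=0.7 to each:
C x=1.1, y=2.1: 1.6 mi
B x=4.0, y=0.0: 3.7 mi
A x=-3.7, y=-0.6: 4.3 mi

C, B, A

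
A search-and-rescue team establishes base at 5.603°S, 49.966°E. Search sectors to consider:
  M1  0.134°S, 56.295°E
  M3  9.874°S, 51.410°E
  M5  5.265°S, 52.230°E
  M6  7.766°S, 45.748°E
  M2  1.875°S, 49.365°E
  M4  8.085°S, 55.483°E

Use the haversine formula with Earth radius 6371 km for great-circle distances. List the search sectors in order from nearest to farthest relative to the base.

M5, M2, M3, M6, M4, M1

Distance from the base at 5.603°S, 49.966°E to each:
M5 5.265°S, 52.230°E: 253.4 km
M2 1.875°S, 49.365°E: 419.9 km
M3 9.874°S, 51.410°E: 500.8 km
M6 7.766°S, 45.748°E: 524.2 km
M4 8.085°S, 55.483°E: 668.7 km
M1 0.134°S, 56.295°E: 929.2 km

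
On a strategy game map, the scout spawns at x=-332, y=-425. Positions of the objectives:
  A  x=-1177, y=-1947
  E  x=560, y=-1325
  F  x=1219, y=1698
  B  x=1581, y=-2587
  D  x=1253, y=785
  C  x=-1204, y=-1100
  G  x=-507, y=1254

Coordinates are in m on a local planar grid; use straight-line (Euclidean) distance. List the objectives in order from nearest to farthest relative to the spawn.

Computing each straight-line distance from x=-332, y=-425:
C x=-1204, y=-1100: 1102.7 m
E x=560, y=-1325: 1267.1 m
G x=-507, y=1254: 1688.1 m
A x=-1177, y=-1947: 1740.8 m
D x=1253, y=785: 1994.1 m
F x=1219, y=1698: 2629.2 m
B x=1581, y=-2587: 2886.8 m

C, E, G, A, D, F, B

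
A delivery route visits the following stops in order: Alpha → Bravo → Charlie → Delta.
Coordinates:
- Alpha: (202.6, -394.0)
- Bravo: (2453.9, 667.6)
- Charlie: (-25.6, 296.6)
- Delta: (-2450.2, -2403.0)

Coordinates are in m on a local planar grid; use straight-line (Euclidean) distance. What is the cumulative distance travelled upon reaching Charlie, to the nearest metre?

4996 m

Leg distances:
Alpha→Bravo: 2489.0 m  (cumulative 2489.0 m)
Bravo→Charlie: 2507.1 m  (cumulative 4996.1 m)
Cumulative distance at Charlie ≈ 4996 m.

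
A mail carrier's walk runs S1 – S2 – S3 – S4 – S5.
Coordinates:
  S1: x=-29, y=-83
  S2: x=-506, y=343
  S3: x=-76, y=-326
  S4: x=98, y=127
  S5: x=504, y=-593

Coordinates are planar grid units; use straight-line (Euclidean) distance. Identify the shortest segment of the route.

S3–S4

Leg distances:
S1→S2: 639.5
S2→S3: 795.3
S3→S4: 485.3
S4→S5: 826.6
The shortest leg is S3–S4 at 485.3.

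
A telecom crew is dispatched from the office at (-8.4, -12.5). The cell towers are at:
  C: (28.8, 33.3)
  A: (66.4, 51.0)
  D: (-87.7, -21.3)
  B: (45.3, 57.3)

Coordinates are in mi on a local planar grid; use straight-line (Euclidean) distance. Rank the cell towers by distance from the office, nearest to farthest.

C, D, B, A

Distance from the office at (-8.4, -12.5) to each:
C (28.8, 33.3): 59.0 mi
D (-87.7, -21.3): 79.8 mi
B (45.3, 57.3): 88.1 mi
A (66.4, 51.0): 98.1 mi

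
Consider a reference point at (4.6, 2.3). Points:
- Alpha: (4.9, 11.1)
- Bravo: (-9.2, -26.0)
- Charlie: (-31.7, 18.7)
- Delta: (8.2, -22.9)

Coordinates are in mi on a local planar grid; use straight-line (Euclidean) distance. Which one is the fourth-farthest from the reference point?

Alpha

Distance to each, sorted:
Charlie: 39.8 mi
Bravo: 31.5 mi
Delta: 25.5 mi
Alpha: 8.8 mi
The fourth-farthest is Alpha at 8.8 mi.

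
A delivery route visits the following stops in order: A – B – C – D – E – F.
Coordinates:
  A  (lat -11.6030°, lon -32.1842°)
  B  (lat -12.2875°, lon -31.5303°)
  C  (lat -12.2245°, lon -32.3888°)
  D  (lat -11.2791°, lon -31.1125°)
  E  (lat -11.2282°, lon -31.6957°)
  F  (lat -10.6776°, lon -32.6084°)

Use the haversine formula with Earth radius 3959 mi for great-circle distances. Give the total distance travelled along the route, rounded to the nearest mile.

Leg distances:
A→B: 64.7 mi  (cumulative 64.7 mi)
B→C: 58.1 mi  (cumulative 122.9 mi)
C→D: 108.3 mi  (cumulative 231.1 mi)
D→E: 39.7 mi  (cumulative 270.8 mi)
E→F: 72.7 mi  (cumulative 343.5 mi)
Total route length ≈ 343 mi.

343 mi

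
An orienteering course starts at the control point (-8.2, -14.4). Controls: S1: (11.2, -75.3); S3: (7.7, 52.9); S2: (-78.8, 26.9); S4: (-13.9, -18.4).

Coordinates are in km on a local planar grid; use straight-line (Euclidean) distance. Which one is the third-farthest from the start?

S1

Distances from the start ((-8.2, -14.4)):
S2: 81.8 km
S3: 69.2 km
S1: 63.9 km
S4: 7.0 km
The third-farthest is S1 at 63.9 km.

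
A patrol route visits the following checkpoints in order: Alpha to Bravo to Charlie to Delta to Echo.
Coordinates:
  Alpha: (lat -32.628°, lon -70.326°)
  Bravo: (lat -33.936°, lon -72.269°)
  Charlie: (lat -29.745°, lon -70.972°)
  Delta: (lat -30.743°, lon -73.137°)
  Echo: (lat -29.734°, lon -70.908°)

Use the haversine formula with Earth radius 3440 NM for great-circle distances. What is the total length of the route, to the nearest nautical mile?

643 NM

Leg distances:
Alpha→Bravo: 125.2 NM  (cumulative 125.2 NM)
Bravo→Charlie: 260.2 NM  (cumulative 385.4 NM)
Charlie→Delta: 127.3 NM  (cumulative 512.6 NM)
Delta→Echo: 130.5 NM  (cumulative 643.2 NM)
Total route length ≈ 643 NM.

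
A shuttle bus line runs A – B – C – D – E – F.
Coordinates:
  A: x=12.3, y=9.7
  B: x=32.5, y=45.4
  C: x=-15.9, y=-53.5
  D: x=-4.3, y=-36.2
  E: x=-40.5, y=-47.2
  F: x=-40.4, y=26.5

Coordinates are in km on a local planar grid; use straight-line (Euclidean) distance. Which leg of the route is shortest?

Leg distances:
A→B: 41.0 km
B→C: 110.1 km
C→D: 20.8 km
D→E: 37.8 km
E→F: 73.7 km
The shortest leg is C–D at 20.8 km.

C–D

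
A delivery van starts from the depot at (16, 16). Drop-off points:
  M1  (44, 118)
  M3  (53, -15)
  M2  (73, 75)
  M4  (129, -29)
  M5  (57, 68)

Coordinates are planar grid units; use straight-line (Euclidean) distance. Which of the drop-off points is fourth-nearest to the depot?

Distances from the depot ((16, 16)):
M3: 48.3
M5: 66.2
M2: 82.0
M1: 105.8
M4: 121.6
The fourth-nearest is M1 at 105.8.

M1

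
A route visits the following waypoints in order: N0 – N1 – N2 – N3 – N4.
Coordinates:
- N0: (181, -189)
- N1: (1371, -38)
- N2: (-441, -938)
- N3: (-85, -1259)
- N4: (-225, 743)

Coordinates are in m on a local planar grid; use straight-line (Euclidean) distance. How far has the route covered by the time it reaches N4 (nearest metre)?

5709 m

Leg distances:
N0→N1: 1199.5 m  (cumulative 1199.5 m)
N1→N2: 2023.2 m  (cumulative 3222.7 m)
N2→N3: 479.4 m  (cumulative 3702.1 m)
N3→N4: 2006.9 m  (cumulative 5709.0 m)
Cumulative distance at N4 ≈ 5709 m.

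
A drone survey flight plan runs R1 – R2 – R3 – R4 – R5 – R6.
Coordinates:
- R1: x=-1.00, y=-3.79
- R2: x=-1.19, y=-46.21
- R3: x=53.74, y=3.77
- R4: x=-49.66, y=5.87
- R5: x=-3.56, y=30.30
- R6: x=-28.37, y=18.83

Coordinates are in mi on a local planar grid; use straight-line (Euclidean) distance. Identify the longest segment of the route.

Leg distances:
R1→R2: 42.4 mi
R2→R3: 74.3 mi
R3→R4: 103.4 mi
R4→R5: 52.2 mi
R5→R6: 27.3 mi
The longest leg is R3–R4 at 103.4 mi.

R3–R4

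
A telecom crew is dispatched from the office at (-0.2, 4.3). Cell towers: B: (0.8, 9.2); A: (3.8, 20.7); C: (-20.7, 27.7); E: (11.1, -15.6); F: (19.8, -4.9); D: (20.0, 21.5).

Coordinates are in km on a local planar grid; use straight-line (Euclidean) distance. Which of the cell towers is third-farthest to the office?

E

Distances from the office ((-0.2, 4.3)):
C: 31.1 km
D: 26.5 km
E: 22.9 km
F: 22.0 km
A: 16.9 km
B: 5.0 km
The third-farthest is E at 22.9 km.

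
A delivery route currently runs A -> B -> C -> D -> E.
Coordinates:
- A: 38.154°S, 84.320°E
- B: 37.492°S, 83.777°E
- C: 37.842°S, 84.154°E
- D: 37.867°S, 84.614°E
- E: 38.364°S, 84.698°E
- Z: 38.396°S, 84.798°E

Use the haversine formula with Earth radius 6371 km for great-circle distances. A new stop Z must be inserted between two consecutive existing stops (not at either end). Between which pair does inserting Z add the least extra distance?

between D and E

Added distance for inserting Z between each consecutive pair:
A–B: 96.5 km
B–C: 166.9 km
C–D: 104.0 km
D–E: 14.6 km
Smallest added distance is 14.6 km, inserting between D and E.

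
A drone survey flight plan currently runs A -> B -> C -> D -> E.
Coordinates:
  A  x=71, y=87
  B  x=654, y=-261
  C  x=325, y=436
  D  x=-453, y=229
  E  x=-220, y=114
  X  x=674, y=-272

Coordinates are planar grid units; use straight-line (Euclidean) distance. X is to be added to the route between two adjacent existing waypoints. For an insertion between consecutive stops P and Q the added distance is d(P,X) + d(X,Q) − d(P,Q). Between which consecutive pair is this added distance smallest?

Added distance for inserting X between each consecutive pair:
A–B: 45.6
B–C: 41.4
C–D: 1217.6
D–E: 1947.3
Smallest added distance is 41.4, inserting between B and C.

between B and C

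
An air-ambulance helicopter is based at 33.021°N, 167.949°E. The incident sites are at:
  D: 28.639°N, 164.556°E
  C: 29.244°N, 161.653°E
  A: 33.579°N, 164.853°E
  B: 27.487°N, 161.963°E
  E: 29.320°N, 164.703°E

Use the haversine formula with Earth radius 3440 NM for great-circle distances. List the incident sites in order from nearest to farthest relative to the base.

A, E, D, C, B

Distance from the base at 33.021°N, 167.949°E to each:
A 33.579°N, 164.853°E: 158.9 NM
E 29.320°N, 164.703°E: 277.8 NM
D 28.639°N, 164.556°E: 315.9 NM
C 29.244°N, 161.653°E: 395.0 NM
B 27.487°N, 161.963°E: 454.5 NM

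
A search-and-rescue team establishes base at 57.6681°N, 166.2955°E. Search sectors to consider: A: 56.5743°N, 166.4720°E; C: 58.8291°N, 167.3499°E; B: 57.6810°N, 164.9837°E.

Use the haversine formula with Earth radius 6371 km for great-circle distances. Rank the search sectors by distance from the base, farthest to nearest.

C, A, B

Computing each great-circle distance from 57.6681°N, 166.2955°E:
C 58.8291°N, 167.3499°E: 143.1 km
A 56.5743°N, 166.4720°E: 122.1 km
B 57.6810°N, 164.9837°E: 78.0 km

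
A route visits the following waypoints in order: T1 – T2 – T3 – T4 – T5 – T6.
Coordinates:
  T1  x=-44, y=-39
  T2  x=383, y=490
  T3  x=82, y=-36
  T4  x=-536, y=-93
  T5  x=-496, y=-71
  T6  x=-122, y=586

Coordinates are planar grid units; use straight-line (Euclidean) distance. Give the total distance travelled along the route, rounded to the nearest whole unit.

2708

Leg distances:
T1→T2: 679.8  (cumulative 679.8)
T2→T3: 606.0  (cumulative 1285.9)
T3→T4: 620.6  (cumulative 1906.5)
T4→T5: 45.7  (cumulative 1952.1)
T5→T6: 756.0  (cumulative 2708.1)
Total route length ≈ 2708.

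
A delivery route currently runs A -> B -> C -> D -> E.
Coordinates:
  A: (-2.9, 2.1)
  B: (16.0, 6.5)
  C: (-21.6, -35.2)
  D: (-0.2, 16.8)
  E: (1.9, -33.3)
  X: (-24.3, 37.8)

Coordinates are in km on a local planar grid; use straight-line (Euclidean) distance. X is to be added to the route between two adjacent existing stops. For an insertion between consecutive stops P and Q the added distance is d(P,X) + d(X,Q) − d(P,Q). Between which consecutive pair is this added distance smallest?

Added distance for inserting X between each consecutive pair:
A–B: 73.2 km
B–C: 67.9 km
C–D: 48.8 km
D–E: 57.6 km
Smallest added distance is 48.8 km, inserting between C and D.

between C and D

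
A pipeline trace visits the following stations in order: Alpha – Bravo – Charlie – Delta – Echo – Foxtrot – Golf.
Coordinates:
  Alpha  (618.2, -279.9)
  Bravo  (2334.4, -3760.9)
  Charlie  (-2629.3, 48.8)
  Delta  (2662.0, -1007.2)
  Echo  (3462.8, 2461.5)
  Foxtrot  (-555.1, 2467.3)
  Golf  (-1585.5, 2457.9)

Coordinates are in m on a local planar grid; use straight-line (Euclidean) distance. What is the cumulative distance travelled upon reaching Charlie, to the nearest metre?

Leg distances:
Alpha→Bravo: 3881.1 m  (cumulative 3881.1 m)
Bravo→Charlie: 6257.2 m  (cumulative 10138.2 m)
Cumulative distance at Charlie ≈ 10138 m.

10138 m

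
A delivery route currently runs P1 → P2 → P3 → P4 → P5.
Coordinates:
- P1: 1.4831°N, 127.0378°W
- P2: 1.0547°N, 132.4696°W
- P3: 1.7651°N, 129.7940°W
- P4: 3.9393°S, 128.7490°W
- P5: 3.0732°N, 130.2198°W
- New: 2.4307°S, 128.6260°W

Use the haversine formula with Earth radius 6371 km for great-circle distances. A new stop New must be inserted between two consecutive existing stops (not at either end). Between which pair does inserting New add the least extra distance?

Added distance for inserting New between each consecutive pair:
P1–P2: 440.8 km
P2–P3: 753.4 km
P3–P4: 7.7 km
P4–P5: 8.7 km
Smallest added distance is 7.7 km, inserting between P3 and P4.

between P3 and P4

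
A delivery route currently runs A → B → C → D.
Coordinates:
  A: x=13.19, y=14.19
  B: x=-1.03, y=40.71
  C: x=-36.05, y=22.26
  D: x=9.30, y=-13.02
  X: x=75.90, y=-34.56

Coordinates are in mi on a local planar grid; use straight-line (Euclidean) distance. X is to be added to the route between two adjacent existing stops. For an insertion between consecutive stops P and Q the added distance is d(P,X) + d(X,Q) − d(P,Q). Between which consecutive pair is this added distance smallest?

between C and D

Added distance for inserting X between each consecutive pair:
A–B: 157.0 mi
B–C: 193.6 mi
C–D: 138.1 mi
Smallest added distance is 138.1 mi, inserting between C and D.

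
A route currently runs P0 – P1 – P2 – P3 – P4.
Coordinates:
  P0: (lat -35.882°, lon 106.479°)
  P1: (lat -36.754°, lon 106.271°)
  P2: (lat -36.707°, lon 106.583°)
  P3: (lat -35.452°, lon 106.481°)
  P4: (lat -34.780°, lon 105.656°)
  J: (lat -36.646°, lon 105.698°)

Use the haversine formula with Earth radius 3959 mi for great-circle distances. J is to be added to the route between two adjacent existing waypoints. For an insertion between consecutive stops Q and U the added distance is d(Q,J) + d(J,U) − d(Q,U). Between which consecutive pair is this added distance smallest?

between P0 and P1

Added distance for inserting J between each consecutive pair:
P0–P1: 39.7 mi
P1–P2: 64.3 mi
P2–P3: 55.7 mi
P3–P4: 156.5 mi
Smallest added distance is 39.7 mi, inserting between P0 and P1.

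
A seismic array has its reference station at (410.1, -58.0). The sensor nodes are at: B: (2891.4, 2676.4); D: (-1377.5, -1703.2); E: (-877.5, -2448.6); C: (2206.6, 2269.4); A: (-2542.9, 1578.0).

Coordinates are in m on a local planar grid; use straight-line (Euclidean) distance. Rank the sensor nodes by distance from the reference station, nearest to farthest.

D, E, C, A, B

Computing each straight-line distance from (410.1, -58.0):
D (-1377.5, -1703.2): 2429.4 m
E (-877.5, -2448.6): 2715.3 m
C (2206.6, 2269.4): 2940.1 m
A (-2542.9, 1578.0): 3375.9 m
B (2891.4, 2676.4): 3692.4 m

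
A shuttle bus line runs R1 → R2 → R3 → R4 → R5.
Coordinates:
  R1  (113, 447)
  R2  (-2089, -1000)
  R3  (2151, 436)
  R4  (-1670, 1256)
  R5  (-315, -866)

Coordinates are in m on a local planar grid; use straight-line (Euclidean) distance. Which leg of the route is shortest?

Leg distances:
R1→R2: 2634.9 m
R2→R3: 4476.6 m
R3→R4: 3908.0 m
R4→R5: 2517.7 m
The shortest leg is R4–R5 at 2517.7 m.

R4–R5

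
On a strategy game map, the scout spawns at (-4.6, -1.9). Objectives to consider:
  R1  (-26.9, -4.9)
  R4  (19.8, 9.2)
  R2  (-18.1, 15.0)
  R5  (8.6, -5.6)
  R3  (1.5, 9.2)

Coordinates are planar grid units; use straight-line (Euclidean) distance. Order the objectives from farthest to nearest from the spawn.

Distance from the spawn at (-4.6, -1.9) to each:
R4 (19.8, 9.2): 26.8
R1 (-26.9, -4.9): 22.5
R2 (-18.1, 15.0): 21.6
R5 (8.6, -5.6): 13.7
R3 (1.5, 9.2): 12.7

R4, R1, R2, R5, R3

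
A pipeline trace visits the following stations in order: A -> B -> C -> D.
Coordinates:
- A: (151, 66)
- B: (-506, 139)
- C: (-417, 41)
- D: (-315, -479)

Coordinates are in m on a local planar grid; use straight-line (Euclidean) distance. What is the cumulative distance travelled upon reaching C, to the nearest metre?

793 m

Leg distances:
A→B: 661.0 m  (cumulative 661.0 m)
B→C: 132.4 m  (cumulative 793.4 m)
Cumulative distance at C ≈ 793 m.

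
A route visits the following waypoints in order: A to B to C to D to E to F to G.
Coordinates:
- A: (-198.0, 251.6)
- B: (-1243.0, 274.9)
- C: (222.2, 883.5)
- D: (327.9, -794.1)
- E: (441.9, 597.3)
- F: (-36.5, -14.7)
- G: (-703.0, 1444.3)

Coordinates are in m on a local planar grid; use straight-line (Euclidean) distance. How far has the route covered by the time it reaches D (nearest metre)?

Leg distances:
A→B: 1045.3 m  (cumulative 1045.3 m)
B→C: 1586.6 m  (cumulative 2631.8 m)
C→D: 1680.9 m  (cumulative 4312.8 m)
Cumulative distance at D ≈ 4313 m.

4313 m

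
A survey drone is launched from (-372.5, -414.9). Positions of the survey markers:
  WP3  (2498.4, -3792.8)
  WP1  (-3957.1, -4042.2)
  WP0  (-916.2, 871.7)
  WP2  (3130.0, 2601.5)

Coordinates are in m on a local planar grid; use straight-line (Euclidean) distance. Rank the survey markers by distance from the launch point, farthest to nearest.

Distance from the launch point at (-372.5, -414.9) to each:
WP1 (-3957.1, -4042.2): 5099.7 m
WP2 (3130.0, 2601.5): 4622.4 m
WP3 (2498.4, -3792.8): 4433.1 m
WP0 (-916.2, 871.7): 1396.8 m

WP1, WP2, WP3, WP0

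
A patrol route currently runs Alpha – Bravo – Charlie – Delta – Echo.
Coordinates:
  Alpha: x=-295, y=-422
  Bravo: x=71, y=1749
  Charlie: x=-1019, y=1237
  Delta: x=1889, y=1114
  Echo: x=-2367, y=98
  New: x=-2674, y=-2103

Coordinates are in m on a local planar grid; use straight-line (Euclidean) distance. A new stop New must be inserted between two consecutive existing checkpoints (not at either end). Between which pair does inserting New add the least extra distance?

Added distance for inserting New between each consecutive pair:
Alpha–Bravo: 5441.3 m
Bravo–Charlie: 7253.3 m
Charlie–Delta: 6400.0 m
Delta–Echo: 3429.7 m
Smallest added distance is 3429.7 m, inserting between Delta and Echo.

between Delta and Echo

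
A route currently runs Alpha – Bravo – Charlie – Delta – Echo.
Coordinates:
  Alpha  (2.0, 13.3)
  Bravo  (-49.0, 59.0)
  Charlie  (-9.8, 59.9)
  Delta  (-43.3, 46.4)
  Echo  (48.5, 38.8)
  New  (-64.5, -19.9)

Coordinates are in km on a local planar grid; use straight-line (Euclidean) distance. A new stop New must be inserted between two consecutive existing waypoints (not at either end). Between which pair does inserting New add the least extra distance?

between Alpha and Bravo

Added distance for inserting New between each consecutive pair:
Alpha–Bravo: 86.3 km
Bravo–Charlie: 137.9 km
Charlie–Delta: 130.2 km
Delta–Echo: 104.8 km
Smallest added distance is 86.3 km, inserting between Alpha and Bravo.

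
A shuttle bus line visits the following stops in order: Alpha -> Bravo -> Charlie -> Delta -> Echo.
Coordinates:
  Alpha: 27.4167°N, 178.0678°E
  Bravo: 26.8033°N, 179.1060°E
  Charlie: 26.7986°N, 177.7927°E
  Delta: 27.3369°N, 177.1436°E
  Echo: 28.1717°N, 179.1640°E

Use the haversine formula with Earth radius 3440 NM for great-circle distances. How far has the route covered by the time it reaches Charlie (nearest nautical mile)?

137 NM

Leg distances:
Alpha→Bravo: 66.6 NM  (cumulative 66.6 NM)
Bravo→Charlie: 70.4 NM  (cumulative 137.0 NM)
Cumulative distance at Charlie ≈ 137 NM.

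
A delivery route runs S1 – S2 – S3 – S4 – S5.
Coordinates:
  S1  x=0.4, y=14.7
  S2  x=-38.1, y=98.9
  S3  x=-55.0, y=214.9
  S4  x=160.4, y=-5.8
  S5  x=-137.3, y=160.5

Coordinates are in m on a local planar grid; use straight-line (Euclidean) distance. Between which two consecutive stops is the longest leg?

S4–S5

Leg distances:
S1→S2: 92.6 m
S2→S3: 117.2 m
S3→S4: 308.4 m
S4→S5: 341.0 m
The longest leg is S4–S5 at 341.0 m.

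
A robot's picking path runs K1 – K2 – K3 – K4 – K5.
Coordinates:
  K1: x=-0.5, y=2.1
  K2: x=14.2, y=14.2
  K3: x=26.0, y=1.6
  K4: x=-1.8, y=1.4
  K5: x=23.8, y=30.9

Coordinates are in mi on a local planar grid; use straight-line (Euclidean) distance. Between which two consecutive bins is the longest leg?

Leg distances:
K1→K2: 19.0 mi
K2→K3: 17.3 mi
K3→K4: 27.8 mi
K4→K5: 39.1 mi
The longest leg is K4–K5 at 39.1 mi.

K4–K5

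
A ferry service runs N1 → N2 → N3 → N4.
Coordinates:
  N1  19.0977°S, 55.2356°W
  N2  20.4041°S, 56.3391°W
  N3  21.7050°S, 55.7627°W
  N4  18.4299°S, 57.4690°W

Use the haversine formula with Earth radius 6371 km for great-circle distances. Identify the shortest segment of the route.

Leg distances:
N1→N2: 185.6 km
N2→N3: 156.5 km
N3→N4: 405.4 km
The shortest leg is N2–N3 at 156.5 km.

N2–N3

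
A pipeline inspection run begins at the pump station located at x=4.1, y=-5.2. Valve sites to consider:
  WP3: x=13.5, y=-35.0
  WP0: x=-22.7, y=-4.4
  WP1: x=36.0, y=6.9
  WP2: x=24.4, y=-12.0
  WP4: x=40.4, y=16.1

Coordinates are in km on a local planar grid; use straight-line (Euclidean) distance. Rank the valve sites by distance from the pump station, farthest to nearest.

WP4, WP1, WP3, WP0, WP2

Computing each straight-line distance from x=4.1, y=-5.2:
WP4 x=40.4, y=16.1: 42.1 km
WP1 x=36.0, y=6.9: 34.1 km
WP3 x=13.5, y=-35.0: 31.2 km
WP0 x=-22.7, y=-4.4: 26.8 km
WP2 x=24.4, y=-12.0: 21.4 km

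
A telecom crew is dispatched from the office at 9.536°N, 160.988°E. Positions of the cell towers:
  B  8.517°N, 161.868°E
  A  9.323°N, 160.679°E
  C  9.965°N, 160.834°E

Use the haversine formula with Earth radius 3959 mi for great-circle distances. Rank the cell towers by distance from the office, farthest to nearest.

B, C, A

Distances from the office:
B 8.517°N, 161.868°E: 92.5 mi
C 9.965°N, 160.834°E: 31.4 mi
A 9.323°N, 160.679°E: 25.7 mi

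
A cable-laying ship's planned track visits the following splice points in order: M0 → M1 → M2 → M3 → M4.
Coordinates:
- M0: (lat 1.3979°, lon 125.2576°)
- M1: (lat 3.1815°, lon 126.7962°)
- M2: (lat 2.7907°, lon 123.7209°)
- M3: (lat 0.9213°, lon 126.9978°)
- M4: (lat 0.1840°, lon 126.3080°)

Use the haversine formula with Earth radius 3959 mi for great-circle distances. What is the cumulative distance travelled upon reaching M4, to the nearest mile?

Leg distances:
M0→M1: 162.7 mi  (cumulative 162.7 mi)
M1→M2: 213.9 mi  (cumulative 376.6 mi)
M2→M3: 260.6 mi  (cumulative 637.2 mi)
M3→M4: 69.8 mi  (cumulative 707.0 mi)
Cumulative distance at M4 ≈ 707 mi.

707 mi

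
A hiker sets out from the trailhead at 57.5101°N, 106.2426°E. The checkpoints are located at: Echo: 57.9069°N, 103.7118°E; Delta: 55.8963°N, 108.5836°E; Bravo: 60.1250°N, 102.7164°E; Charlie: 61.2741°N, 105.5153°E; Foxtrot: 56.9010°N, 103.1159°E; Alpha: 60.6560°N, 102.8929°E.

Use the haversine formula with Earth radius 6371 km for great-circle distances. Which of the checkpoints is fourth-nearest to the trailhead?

Distances from the trailhead (57.5101°N, 106.2426°E):
Echo: 156.7 km
Foxtrot: 200.1 km
Delta: 229.4 km
Bravo: 354.5 km
Alpha: 398.6 km
Charlie: 420.6 km
The fourth-nearest is Bravo at 354.5 km.

Bravo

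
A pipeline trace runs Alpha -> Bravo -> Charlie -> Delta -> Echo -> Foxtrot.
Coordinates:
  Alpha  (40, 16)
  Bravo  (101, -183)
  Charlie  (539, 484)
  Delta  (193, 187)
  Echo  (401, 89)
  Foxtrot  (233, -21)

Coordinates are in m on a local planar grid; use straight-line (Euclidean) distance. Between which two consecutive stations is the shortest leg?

Leg distances:
Alpha→Bravo: 208.1 m
Bravo→Charlie: 798.0 m
Charlie→Delta: 456.0 m
Delta→Echo: 229.9 m
Echo→Foxtrot: 200.8 m
The shortest leg is Echo–Foxtrot at 200.8 m.

Echo–Foxtrot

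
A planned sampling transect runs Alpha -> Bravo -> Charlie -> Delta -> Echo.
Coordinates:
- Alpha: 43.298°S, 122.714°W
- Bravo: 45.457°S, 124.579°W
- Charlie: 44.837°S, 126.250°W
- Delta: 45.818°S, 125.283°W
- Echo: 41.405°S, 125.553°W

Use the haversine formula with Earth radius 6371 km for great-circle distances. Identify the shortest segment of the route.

Charlie–Delta

Leg distances:
Alpha→Bravo: 282.1 km
Bravo→Charlie: 148.1 km
Charlie→Delta: 132.7 km
Delta→Echo: 491.2 km
The shortest leg is Charlie–Delta at 132.7 km.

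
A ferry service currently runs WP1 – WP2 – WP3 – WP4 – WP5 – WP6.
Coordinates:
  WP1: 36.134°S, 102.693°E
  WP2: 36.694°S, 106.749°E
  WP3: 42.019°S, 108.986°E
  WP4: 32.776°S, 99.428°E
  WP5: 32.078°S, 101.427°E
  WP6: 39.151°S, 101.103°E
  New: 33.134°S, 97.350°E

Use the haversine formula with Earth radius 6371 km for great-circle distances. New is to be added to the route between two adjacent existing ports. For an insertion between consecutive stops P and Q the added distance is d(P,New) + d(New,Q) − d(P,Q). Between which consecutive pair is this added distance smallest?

Added distance for inserting New between each consecutive pair:
WP1–WP2: 1166.9 km
WP2–WP3: 1742.3 km
WP3–WP4: 291.0 km
WP4–WP5: 394.4 km
WP5–WP6: 361.4 km
Smallest added distance is 291.0 km, inserting between WP3 and WP4.

between WP3 and WP4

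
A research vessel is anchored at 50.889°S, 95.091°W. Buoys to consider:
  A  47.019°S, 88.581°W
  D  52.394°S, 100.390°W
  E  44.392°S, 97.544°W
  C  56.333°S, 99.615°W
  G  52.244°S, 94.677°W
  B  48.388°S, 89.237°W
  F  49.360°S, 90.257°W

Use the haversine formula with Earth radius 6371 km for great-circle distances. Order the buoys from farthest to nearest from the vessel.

Distance from the vessel at 50.889°S, 95.091°W to each:
E 44.392°S, 97.544°W: 745.3 km
C 56.333°S, 99.615°W: 674.6 km
A 47.019°S, 88.581°W: 640.8 km
B 48.388°S, 89.237°W: 504.8 km
D 52.394°S, 100.390°W: 402.0 km
F 49.360°S, 90.257°W: 384.2 km
G 52.244°S, 94.677°W: 153.4 km

E, C, A, B, D, F, G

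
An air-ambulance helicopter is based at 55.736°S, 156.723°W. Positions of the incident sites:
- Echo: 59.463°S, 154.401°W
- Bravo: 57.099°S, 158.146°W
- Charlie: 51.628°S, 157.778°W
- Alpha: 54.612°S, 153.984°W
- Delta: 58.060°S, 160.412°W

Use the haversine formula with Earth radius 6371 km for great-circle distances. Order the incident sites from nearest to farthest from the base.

Bravo, Alpha, Delta, Echo, Charlie

Computing each great-circle distance from 55.736°S, 156.723°W:
Bravo 57.099°S, 158.146°W: 175.0 km
Alpha 54.612°S, 153.984°W: 214.2 km
Delta 58.060°S, 160.412°W: 341.9 km
Echo 59.463°S, 154.401°W: 436.8 km
Charlie 51.628°S, 157.778°W: 462.0 km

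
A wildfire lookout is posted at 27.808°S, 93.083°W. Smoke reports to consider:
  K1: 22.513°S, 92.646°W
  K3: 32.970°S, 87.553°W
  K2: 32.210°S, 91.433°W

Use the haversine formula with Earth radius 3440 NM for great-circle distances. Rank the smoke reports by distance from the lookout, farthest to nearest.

Distance from the lookout at 27.808°S, 93.083°W to each:
K3 32.970°S, 87.553°W: 421.8 NM
K1 22.513°S, 92.646°W: 318.8 NM
K2 32.210°S, 91.433°W: 277.9 NM

K3, K1, K2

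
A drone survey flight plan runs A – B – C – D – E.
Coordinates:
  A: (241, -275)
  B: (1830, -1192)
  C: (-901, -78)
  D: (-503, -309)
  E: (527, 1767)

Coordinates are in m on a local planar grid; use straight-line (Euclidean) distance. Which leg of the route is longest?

B–C

Leg distances:
A→B: 1834.6 m
B→C: 2949.5 m
C→D: 460.2 m
D→E: 2317.5 m
The longest leg is B–C at 2949.5 m.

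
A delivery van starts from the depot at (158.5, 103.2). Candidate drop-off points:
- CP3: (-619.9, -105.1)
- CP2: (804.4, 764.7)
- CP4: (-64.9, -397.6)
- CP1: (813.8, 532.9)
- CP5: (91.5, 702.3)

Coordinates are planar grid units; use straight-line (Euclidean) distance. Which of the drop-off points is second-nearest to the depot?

CP5

Distance to each, sorted:
CP4: 548.4
CP5: 602.8
CP1: 783.6
CP3: 805.8
CP2: 924.5
The second-nearest is CP5 at 602.8.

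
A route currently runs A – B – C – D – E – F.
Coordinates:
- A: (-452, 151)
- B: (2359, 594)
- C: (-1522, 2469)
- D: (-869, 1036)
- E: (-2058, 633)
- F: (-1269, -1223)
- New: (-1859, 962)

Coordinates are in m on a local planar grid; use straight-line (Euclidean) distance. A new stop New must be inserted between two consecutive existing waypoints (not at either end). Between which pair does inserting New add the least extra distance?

Added distance for inserting New between each consecutive pair:
A–B: 3012.3 m
B–C: 1468.0 m
C–D: 962.2 m
D–E: 121.8 m
E–F: 631.0 m
Smallest added distance is 121.8 m, inserting between D and E.

between D and E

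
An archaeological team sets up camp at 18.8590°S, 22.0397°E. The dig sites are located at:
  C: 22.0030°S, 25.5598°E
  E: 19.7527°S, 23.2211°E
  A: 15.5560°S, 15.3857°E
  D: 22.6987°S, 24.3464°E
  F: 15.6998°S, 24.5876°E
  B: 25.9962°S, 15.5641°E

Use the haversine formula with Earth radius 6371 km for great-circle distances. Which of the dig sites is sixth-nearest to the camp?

B

Distances from the camp (18.8590°S, 22.0397°E):
E: 158.9 km
F: 443.4 km
D: 489.7 km
C: 506.7 km
A: 796.4 km
B: 1035.3 km
The sixth-nearest is B at 1035.3 km.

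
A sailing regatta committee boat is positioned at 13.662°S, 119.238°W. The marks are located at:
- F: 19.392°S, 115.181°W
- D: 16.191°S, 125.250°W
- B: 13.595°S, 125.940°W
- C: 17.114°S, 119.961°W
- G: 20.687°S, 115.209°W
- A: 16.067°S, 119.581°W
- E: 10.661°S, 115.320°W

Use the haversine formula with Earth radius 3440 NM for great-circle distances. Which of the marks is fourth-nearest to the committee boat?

D

Distance to each, sorted:
A: 145.8 NM
C: 211.4 NM
E: 292.1 NM
D: 380.4 NM
B: 391.1 NM
F: 415.7 NM
G: 480.9 NM
The fourth-nearest is D at 380.4 NM.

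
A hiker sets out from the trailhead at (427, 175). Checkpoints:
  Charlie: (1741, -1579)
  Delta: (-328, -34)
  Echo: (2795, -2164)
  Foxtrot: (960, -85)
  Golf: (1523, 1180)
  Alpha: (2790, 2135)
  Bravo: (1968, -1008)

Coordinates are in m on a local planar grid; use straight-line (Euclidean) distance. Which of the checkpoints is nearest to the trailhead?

Distance to each, sorted:
Foxtrot: 593.0 m
Delta: 783.4 m
Golf: 1487.0 m
Bravo: 1942.7 m
Charlie: 2191.6 m
Alpha: 3070.1 m
Echo: 3328.4 m
The nearest is Foxtrot at 593.0 m.

Foxtrot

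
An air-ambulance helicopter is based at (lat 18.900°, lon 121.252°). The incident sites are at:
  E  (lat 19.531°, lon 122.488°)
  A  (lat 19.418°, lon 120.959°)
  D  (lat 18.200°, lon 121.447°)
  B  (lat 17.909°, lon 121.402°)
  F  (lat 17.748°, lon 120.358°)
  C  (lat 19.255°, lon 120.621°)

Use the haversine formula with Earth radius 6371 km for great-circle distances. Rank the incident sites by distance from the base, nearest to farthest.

A, C, D, B, E, F

Distances from the base:
A (lat 19.418°, lon 120.959°): 65.3 km
C (lat 19.255°, lon 120.621°): 77.2 km
D (lat 18.200°, lon 121.447°): 80.5 km
B (lat 17.909°, lon 121.402°): 111.3 km
E (lat 19.531°, lon 122.488°): 147.5 km
F (lat 17.748°, lon 120.358°): 159.1 km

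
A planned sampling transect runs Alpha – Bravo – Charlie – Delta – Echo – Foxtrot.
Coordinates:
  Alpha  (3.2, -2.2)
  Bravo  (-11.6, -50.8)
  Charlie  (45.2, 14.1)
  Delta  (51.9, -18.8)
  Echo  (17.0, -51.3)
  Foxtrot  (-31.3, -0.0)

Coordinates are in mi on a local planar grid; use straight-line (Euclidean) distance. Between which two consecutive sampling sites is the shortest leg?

Leg distances:
Alpha→Bravo: 50.8 mi
Bravo→Charlie: 86.2 mi
Charlie→Delta: 33.6 mi
Delta→Echo: 47.7 mi
Echo→Foxtrot: 70.5 mi
The shortest leg is Charlie–Delta at 33.6 mi.

Charlie–Delta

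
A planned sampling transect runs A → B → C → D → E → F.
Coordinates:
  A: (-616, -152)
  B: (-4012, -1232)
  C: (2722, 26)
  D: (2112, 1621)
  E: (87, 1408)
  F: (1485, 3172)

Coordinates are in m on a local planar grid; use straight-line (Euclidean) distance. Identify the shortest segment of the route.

C–D

Leg distances:
A→B: 3563.6 m
B→C: 6850.5 m
C→D: 1707.7 m
D→E: 2036.2 m
E→F: 2250.8 m
The shortest leg is C–D at 1707.7 m.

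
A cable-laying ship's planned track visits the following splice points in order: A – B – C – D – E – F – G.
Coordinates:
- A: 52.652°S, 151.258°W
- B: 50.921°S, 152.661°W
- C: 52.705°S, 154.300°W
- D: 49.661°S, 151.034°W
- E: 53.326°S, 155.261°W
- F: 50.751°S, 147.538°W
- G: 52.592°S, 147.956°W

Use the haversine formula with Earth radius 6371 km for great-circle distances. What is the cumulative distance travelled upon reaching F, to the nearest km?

Leg distances:
A→B: 215.3 km  (cumulative 215.3 km)
B→C: 228.1 km  (cumulative 443.4 km)
C→D: 407.8 km  (cumulative 851.2 km)
D→E: 501.5 km  (cumulative 1352.8 km)
E→F: 600.4 km  (cumulative 1953.2 km)
Cumulative distance at F ≈ 1953 km.

1953 km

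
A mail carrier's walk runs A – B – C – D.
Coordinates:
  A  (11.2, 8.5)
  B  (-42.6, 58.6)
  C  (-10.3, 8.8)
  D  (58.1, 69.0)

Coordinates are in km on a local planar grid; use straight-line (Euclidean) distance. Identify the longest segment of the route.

C–D

Leg distances:
A→B: 73.5 km
B→C: 59.4 km
C→D: 91.1 km
The longest leg is C–D at 91.1 km.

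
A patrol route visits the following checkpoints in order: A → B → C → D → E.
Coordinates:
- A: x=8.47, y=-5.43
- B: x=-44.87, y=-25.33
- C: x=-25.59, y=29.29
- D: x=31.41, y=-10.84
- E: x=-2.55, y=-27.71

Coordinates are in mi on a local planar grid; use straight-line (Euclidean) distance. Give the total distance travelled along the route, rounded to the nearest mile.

222 mi

Leg distances:
A→B: 56.9 mi  (cumulative 56.9 mi)
B→C: 57.9 mi  (cumulative 114.9 mi)
C→D: 69.7 mi  (cumulative 184.6 mi)
D→E: 37.9 mi  (cumulative 222.5 mi)
Total route length ≈ 222 mi.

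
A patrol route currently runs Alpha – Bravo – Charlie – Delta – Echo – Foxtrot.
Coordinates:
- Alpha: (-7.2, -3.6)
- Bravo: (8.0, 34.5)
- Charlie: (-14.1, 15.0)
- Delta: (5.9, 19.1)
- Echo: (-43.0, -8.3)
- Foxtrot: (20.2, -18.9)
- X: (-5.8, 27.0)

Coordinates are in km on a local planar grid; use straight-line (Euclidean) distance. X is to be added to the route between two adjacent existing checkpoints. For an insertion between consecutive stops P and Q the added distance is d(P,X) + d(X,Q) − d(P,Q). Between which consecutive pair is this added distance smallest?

between Bravo and Charlie

Added distance for inserting X between each consecutive pair:
Alpha–Bravo: 5.3 km
Bravo–Charlie: 0.8 km
Charlie–Delta: 8.3 km
Delta–Echo: 9.3 km
Echo–Foxtrot: 40.0 km
Smallest added distance is 0.8 km, inserting between Bravo and Charlie.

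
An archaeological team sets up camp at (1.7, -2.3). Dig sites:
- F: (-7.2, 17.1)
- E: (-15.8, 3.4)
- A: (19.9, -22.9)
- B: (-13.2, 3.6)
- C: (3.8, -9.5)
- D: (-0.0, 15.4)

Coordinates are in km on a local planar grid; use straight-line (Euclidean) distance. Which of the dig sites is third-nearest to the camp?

Distances from the camp ((1.7, -2.3)):
C: 7.5 km
B: 16.0 km
D: 17.8 km
E: 18.4 km
F: 21.3 km
A: 27.5 km
The third-nearest is D at 17.8 km.

D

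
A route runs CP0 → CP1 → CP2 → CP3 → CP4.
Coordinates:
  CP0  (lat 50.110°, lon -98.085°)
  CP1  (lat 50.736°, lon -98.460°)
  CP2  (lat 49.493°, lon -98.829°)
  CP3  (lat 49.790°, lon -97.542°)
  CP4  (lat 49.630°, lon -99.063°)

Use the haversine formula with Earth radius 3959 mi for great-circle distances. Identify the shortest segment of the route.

Leg distances:
CP0→CP1: 46.3 mi
CP1→CP2: 87.4 mi
CP2→CP3: 61.1 mi
CP3→CP4: 68.9 mi
The shortest leg is CP0–CP1 at 46.3 mi.

CP0–CP1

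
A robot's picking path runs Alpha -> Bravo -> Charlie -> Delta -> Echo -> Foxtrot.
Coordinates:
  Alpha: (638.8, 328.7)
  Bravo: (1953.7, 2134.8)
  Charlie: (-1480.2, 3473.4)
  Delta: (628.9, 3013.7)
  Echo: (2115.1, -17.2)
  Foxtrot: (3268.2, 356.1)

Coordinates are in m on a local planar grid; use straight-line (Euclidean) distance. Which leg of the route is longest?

Leg distances:
Alpha→Bravo: 2234.0 m
Bravo→Charlie: 3685.6 m
Charlie→Delta: 2158.6 m
Delta→Echo: 3375.7 m
Echo→Foxtrot: 1212.0 m
The longest leg is Bravo–Charlie at 3685.6 m.

Bravo–Charlie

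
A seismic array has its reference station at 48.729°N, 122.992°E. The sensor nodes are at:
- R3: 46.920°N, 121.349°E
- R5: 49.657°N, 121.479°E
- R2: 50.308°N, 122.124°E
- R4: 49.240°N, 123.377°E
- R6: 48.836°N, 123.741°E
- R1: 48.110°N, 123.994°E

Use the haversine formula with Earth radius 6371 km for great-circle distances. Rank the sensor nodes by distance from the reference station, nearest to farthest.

Distance from the reference station at 48.729°N, 122.992°E to each:
R6 48.836°N, 123.741°E: 56.2 km
R4 49.240°N, 123.377°E: 63.4 km
R1 48.110°N, 123.994°E: 101.0 km
R5 49.657°N, 121.479°E: 150.8 km
R2 50.308°N, 122.124°E: 186.4 km
R3 46.920°N, 121.349°E: 235.6 km

R6, R4, R1, R5, R2, R3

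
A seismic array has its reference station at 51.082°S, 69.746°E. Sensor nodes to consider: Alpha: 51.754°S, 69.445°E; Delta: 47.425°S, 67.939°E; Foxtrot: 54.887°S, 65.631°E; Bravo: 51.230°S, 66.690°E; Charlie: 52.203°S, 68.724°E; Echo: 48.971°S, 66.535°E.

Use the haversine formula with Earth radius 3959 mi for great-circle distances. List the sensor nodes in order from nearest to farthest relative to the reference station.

Alpha, Charlie, Bravo, Echo, Delta, Foxtrot

Computing each great-circle distance from 51.082°S, 69.746°E:
Alpha 51.754°S, 69.445°E: 48.2 mi
Charlie 52.203°S, 68.724°E: 89.0 mi
Bravo 51.230°S, 66.690°E: 132.8 mi
Echo 48.971°S, 66.535°E: 203.9 mi
Delta 47.425°S, 67.939°E: 265.5 mi
Foxtrot 54.887°S, 65.631°E: 313.6 mi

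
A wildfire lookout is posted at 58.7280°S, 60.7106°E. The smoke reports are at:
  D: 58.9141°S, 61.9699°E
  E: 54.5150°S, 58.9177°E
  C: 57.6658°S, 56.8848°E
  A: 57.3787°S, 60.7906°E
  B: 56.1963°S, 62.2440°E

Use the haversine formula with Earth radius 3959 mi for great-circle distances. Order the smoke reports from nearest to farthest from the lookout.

Computing each great-circle distance from 58.7280°S, 60.7106°E:
D 58.9141°S, 61.9699°E: 46.8 mi
A 57.3787°S, 60.7906°E: 93.3 mi
C 57.6658°S, 56.8848°E: 157.4 mi
B 56.1963°S, 62.2440°E: 184.0 mi
E 54.5150°S, 58.9177°E: 299.0 mi

D, A, C, B, E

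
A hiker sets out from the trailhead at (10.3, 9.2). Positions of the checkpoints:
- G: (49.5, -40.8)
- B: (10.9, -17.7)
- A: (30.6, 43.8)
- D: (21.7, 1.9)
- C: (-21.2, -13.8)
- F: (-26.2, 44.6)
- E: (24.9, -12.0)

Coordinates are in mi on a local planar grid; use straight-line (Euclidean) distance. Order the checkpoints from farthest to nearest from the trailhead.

G, F, A, C, B, E, D

Distances from the trailhead:
G (49.5, -40.8): 63.5 mi
F (-26.2, 44.6): 50.8 mi
A (30.6, 43.8): 40.1 mi
C (-21.2, -13.8): 39.0 mi
B (10.9, -17.7): 26.9 mi
E (24.9, -12.0): 25.7 mi
D (21.7, 1.9): 13.5 mi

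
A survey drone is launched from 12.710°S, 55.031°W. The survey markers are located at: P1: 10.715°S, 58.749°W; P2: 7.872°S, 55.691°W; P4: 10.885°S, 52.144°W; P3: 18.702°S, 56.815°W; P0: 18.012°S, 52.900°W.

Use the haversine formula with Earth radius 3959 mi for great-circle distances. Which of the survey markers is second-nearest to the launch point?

P1

Distance to each, sorted:
P4: 232.4 mi
P1: 286.8 mi
P2: 337.3 mi
P0: 392.9 mi
P3: 430.7 mi
The second-nearest is P1 at 286.8 mi.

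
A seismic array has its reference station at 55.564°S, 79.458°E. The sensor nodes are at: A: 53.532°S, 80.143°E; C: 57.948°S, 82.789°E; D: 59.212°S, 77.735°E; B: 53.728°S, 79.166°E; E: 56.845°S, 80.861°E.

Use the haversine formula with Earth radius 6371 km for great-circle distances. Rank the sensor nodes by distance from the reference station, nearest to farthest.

E, B, A, C, D

Distances from the reference station:
E 56.845°S, 80.861°E: 166.8 km
B 53.728°S, 79.166°E: 205.0 km
A 53.532°S, 80.143°E: 230.2 km
C 57.948°S, 82.789°E: 333.8 km
D 59.212°S, 77.735°E: 418.5 km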